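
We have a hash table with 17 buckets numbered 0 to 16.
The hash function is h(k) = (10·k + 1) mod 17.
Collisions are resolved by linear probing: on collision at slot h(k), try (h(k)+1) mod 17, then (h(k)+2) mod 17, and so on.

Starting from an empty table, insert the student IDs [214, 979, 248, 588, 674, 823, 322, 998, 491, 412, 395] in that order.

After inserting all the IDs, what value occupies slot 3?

823

Insert 214: h=16, slot 16 empty => index 16.
Insert 979: h=16, slot 16 occupied => index 0.
Insert 248: h=16, slots 16,0 occupied => index 1.
Insert 588: h=16, slots 16,0,1 occupied => index 2.
Insert 674: h=9, slot 9 empty => index 9.
Insert 823: h=3, slot 3 empty => index 3.
Insert 322: h=8, slot 8 empty => index 8.
Insert 998: h=2, slots 2,3 occupied => index 4.
Insert 491: h=15, slot 15 empty => index 15.
Insert 412: h=7, slot 7 empty => index 7.
Insert 395: h=7, slots 7,8,9 occupied => index 10.
Table: [979, 248, 588, 823, 998, -, -, 412, 322, 674, 395, -, -, -, -, 491, 214]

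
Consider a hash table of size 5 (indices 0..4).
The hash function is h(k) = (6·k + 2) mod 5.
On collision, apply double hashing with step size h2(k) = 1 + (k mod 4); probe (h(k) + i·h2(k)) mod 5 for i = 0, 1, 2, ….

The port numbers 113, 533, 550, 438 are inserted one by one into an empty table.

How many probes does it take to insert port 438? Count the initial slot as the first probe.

113: h=0 => slot 0
533: h=0, h2=2, probe 0,2 => slot 2
550: h=2, h2=3, probe 2,0,3 => slot 3
438: h=0, h2=3, probe 0,3,1 => slot 1
Table: [113, 438, 533, 550, _]

3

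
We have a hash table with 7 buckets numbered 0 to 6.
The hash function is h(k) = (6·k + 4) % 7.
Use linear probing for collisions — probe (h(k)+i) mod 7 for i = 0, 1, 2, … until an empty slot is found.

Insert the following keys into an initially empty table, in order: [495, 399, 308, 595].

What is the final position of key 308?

Insert 495: h=6, slot 6 empty => index 6.
Insert 399: h=4, slot 4 empty => index 4.
Insert 308: h=4, slot 4 occupied => index 5.
Insert 595: h=4, slots 4,5,6 occupied => index 0.
Table: [595, ., ., ., 399, 308, 495]

5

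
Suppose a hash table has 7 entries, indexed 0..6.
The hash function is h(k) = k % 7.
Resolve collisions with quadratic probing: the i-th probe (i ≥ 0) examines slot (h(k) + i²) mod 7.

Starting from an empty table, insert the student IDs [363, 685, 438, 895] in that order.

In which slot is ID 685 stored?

0

363: h=6 => slot 6
685: h=6, probe 6,0 => slot 0
438: h=4 => slot 4
895: h=6, probe 6,0,3 => slot 3
Table: [685, -, -, 895, 438, -, 363]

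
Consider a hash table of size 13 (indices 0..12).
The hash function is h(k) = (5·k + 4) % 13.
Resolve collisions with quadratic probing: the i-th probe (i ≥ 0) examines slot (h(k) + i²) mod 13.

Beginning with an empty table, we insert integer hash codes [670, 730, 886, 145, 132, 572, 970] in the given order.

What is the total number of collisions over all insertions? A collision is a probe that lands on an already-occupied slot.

Insert 670: h=0, slot 0 empty => index 0.
Insert 730: h=1, slot 1 empty => index 1.
Insert 886: h=1, slot 1 occupied => index 2.
Insert 145: h=1, slots 1,2 occupied => index 5.
Insert 132: h=1, slots 1,2,5 occupied => index 10.
Insert 572: h=4, slot 4 empty => index 4.
Insert 970: h=5, slot 5 occupied => index 6.
Table: [670, 730, 886, -, 572, 145, 970, -, -, -, 132, -, -]

7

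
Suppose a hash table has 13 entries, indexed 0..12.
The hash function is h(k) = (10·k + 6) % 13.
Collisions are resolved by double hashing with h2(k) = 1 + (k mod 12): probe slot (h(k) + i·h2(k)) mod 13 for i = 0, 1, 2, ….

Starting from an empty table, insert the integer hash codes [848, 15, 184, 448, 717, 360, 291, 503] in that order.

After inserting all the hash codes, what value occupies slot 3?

848 hashes to 10; slot 10 is free => place at 10.
15 hashes to 0; slot 0 is free => place at 0.
184 hashes to 0, h2=5; 0 taken => place at 5.
448 hashes to 1; slot 1 is free => place at 1.
717 hashes to 0, h2=10; 0,10 taken => place at 7.
360 hashes to 5, h2=1; 5 taken => place at 6.
291 hashes to 4; slot 4 is free => place at 4.
503 hashes to 5, h2=12; 5,4 taken => place at 3.
Table: [15, 448, _, 503, 291, 184, 360, 717, _, _, 848, _, _]

503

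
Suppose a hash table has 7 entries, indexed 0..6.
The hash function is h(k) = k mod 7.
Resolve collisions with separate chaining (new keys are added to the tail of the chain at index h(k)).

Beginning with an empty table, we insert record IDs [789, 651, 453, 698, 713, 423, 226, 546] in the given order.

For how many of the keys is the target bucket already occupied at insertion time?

3

789 -> bucket 5
651 -> bucket 0
453 -> bucket 5 (collision)
698 -> bucket 5 (collision)
713 -> bucket 6
423 -> bucket 3
226 -> bucket 2
546 -> bucket 0 (collision)
Final buckets:
0: 651 -> 546
1: _
2: 226
3: 423
4: _
5: 789 -> 453 -> 698
6: 713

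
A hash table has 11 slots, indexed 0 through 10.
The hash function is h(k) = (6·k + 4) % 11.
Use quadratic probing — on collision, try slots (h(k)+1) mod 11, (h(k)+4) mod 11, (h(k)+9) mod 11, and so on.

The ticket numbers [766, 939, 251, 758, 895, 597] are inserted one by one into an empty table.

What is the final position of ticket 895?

7

766 hashes to 2; slot 2 is free → place at 2.
939 hashes to 6; slot 6 is free → place at 6.
251 hashes to 3; slot 3 is free → place at 3.
758 hashes to 9; slot 9 is free → place at 9.
895 hashes to 6; 6 taken → place at 7.
597 hashes to 0; slot 0 is free → place at 0.
Table: [597, ∅, 766, 251, ∅, ∅, 939, 895, ∅, 758, ∅]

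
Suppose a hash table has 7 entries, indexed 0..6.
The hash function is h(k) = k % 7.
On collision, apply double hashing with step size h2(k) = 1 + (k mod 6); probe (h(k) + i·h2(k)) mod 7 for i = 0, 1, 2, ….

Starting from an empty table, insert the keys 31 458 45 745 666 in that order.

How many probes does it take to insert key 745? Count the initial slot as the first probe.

Insert 31: h=3, slot 3 empty => index 3.
Insert 458: h=3, h2=3, slot 3 occupied => index 6.
Insert 45: h=3, h2=4, slot 3 occupied => index 0.
Insert 745: h=3, h2=2, slot 3 occupied => index 5.
Insert 666: h=1, slot 1 empty => index 1.
Table: [45, 666, _, 31, _, 745, 458]

2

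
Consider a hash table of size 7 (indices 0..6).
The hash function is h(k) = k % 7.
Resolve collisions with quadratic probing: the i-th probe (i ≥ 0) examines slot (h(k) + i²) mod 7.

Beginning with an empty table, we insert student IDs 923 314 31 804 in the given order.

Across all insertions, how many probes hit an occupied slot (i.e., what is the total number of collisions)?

4

923: h=6 => slot 6
314: h=6, probe 6,0 => slot 0
31: h=3 => slot 3
804: h=6, probe 6,0,3,1 => slot 1
Table: [314, 804, —, 31, —, —, 923]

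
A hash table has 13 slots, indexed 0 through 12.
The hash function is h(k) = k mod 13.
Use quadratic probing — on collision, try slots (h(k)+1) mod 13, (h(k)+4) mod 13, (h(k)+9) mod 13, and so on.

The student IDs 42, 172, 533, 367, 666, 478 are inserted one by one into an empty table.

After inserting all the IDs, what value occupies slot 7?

367

Insert 42: h=3, slot 3 empty -> index 3.
Insert 172: h=3, slot 3 occupied -> index 4.
Insert 533: h=0, slot 0 empty -> index 0.
Insert 367: h=3, slots 3,4 occupied -> index 7.
Insert 666: h=3, slots 3,4,7 occupied -> index 12.
Insert 478: h=10, slot 10 empty -> index 10.
Table: [533, —, —, 42, 172, —, —, 367, —, —, 478, —, 666]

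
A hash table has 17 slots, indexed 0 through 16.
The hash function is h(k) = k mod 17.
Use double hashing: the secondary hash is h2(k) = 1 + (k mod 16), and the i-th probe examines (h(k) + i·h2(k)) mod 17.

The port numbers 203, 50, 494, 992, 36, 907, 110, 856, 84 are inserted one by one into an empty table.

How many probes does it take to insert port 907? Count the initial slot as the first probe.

203 hashes to 16; slot 16 is free => place at 16.
50 hashes to 16, h2=3; 16 taken => place at 2.
494 hashes to 1; slot 1 is free => place at 1.
992 hashes to 6; slot 6 is free => place at 6.
36 hashes to 2, h2=5; 2 taken => place at 7.
907 hashes to 6, h2=12; 6,1 taken => place at 13.
110 hashes to 8; slot 8 is free => place at 8.
856 hashes to 6, h2=9; 6 taken => place at 15.
84 hashes to 16, h2=5; 16 taken => place at 4.
Table: [_, 494, 50, _, 84, _, 992, 36, 110, _, _, _, _, 907, _, 856, 203]

3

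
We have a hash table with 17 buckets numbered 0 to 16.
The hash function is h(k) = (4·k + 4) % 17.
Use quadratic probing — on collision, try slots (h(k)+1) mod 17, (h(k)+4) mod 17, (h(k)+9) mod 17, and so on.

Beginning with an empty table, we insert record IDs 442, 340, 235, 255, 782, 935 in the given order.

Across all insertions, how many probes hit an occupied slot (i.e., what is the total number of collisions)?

442: h=4 -> slot 4
340: h=4, probe 4,5 -> slot 5
235: h=9 -> slot 9
255: h=4, probe 4,5,8 -> slot 8
782: h=4, probe 4,5,8,13 -> slot 13
935: h=4, probe 4,5,8,13,3 -> slot 3
Table: [∅, ∅, ∅, 935, 442, 340, ∅, ∅, 255, 235, ∅, ∅, ∅, 782, ∅, ∅, ∅]

10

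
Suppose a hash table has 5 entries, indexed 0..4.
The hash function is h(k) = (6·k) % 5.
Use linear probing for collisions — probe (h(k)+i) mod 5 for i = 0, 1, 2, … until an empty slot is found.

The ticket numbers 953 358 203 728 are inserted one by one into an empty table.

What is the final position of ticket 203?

0

953: h=3 -> slot 3
358: h=3, probe 3,4 -> slot 4
203: h=3, probe 3,4,0 -> slot 0
728: h=3, probe 3,4,0,1 -> slot 1
Table: [203, 728, ., 953, 358]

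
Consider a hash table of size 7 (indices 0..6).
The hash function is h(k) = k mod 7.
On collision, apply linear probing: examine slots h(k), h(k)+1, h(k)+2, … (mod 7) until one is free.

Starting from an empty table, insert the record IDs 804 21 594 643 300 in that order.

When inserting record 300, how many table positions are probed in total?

5

Insert 804: h=6, slot 6 empty => index 6.
Insert 21: h=0, slot 0 empty => index 0.
Insert 594: h=6, slots 6,0 occupied => index 1.
Insert 643: h=6, slots 6,0,1 occupied => index 2.
Insert 300: h=6, slots 6,0,1,2 occupied => index 3.
Table: [21, 594, 643, 300, ., ., 804]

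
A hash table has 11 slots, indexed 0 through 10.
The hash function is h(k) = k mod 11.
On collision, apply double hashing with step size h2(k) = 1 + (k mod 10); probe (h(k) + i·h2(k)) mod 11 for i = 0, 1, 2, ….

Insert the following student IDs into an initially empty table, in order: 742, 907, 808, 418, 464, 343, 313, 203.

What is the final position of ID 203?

10

Insert 742: h=5, slot 5 empty -> index 5.
Insert 907: h=5, h2=8, slot 5 occupied -> index 2.
Insert 808: h=5, h2=9, slot 5 occupied -> index 3.
Insert 418: h=0, slot 0 empty -> index 0.
Insert 464: h=2, h2=5, slot 2 occupied -> index 7.
Insert 343: h=2, h2=4, slot 2 occupied -> index 6.
Insert 313: h=5, h2=4, slot 5 occupied -> index 9.
Insert 203: h=5, h2=4, slots 5,9,2,6 occupied -> index 10.
Table: [418, -, 907, 808, -, 742, 343, 464, -, 313, 203]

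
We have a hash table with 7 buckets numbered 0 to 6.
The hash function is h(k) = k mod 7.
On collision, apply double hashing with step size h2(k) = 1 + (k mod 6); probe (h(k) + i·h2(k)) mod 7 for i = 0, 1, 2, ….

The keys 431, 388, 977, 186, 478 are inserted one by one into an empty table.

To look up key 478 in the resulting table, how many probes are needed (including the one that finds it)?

2

431 hashes to 4; slot 4 is free => place at 4.
388 hashes to 3; slot 3 is free => place at 3.
977 hashes to 4, h2=6; 4,3 taken => place at 2.
186 hashes to 4, h2=1; 4 taken => place at 5.
478 hashes to 2, h2=5; 2 taken => place at 0.
Table: [478, -, 977, 388, 431, 186, -]
Lookup 478: h=2, h2=5, probe 2,0 → found at 0.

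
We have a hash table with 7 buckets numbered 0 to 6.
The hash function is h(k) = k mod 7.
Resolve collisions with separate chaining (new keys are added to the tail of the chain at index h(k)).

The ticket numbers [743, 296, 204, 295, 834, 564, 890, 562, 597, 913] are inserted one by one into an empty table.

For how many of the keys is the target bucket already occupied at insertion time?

6

Insert 743: h=1, bucket 1 empty -> new chain.
Insert 296: h=2, bucket 2 empty -> new chain.
Insert 204: h=1, bucket 1 nonempty -> append to chain.
Insert 295: h=1, bucket 1 nonempty -> append to chain.
Insert 834: h=1, bucket 1 nonempty -> append to chain.
Insert 564: h=4, bucket 4 empty -> new chain.
Insert 890: h=1, bucket 1 nonempty -> append to chain.
Insert 562: h=2, bucket 2 nonempty -> append to chain.
Insert 597: h=2, bucket 2 nonempty -> append to chain.
Insert 913: h=3, bucket 3 empty -> new chain.
Final buckets:
0: _
1: 743 -> 204 -> 295 -> 834 -> 890
2: 296 -> 562 -> 597
3: 913
4: 564
5: _
6: _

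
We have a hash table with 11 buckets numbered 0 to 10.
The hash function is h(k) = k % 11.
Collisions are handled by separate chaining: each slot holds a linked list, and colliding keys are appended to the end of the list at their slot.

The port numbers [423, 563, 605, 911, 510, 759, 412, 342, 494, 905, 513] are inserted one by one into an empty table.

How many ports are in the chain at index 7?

Insert 423: h=5, bucket 5 empty → new chain.
Insert 563: h=2, bucket 2 empty → new chain.
Insert 605: h=0, bucket 0 empty → new chain.
Insert 911: h=9, bucket 9 empty → new chain.
Insert 510: h=4, bucket 4 empty → new chain.
Insert 759: h=0, bucket 0 nonempty → append to chain.
Insert 412: h=5, bucket 5 nonempty → append to chain.
Insert 342: h=1, bucket 1 empty → new chain.
Insert 494: h=10, bucket 10 empty → new chain.
Insert 905: h=3, bucket 3 empty → new chain.
Insert 513: h=7, bucket 7 empty → new chain.
Final buckets:
0: 605 -> 759
1: 342
2: 563
3: 905
4: 510
5: 423 -> 412
6: -
7: 513
8: -
9: 911
10: 494

1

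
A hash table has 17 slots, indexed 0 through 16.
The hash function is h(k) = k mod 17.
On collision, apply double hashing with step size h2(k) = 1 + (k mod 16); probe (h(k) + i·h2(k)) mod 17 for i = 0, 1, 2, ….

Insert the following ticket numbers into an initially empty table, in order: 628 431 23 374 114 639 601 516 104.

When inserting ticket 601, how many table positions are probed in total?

Insert 628: h=16, slot 16 empty → index 16.
Insert 431: h=6, slot 6 empty → index 6.
Insert 23: h=6, h2=8, slot 6 occupied → index 14.
Insert 374: h=0, slot 0 empty → index 0.
Insert 114: h=12, slot 12 empty → index 12.
Insert 639: h=10, slot 10 empty → index 10.
Insert 601: h=6, h2=10, slots 6,16 occupied → index 9.
Insert 516: h=6, h2=5, slot 6 occupied → index 11.
Insert 104: h=2, slot 2 empty → index 2.
Table: [374, ., 104, ., ., ., 431, ., ., 601, 639, 516, 114, ., 23, ., 628]

3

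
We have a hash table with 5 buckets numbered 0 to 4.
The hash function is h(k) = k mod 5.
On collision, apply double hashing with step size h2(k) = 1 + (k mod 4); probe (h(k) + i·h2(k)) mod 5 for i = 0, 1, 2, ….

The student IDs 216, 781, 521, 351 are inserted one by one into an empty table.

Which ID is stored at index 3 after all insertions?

781

Insert 216: h=1, slot 1 empty -> index 1.
Insert 781: h=1, h2=2, slot 1 occupied -> index 3.
Insert 521: h=1, h2=2, slots 1,3 occupied -> index 0.
Insert 351: h=1, h2=4, slots 1,0 occupied -> index 4.
Table: [521, 216, ., 781, 351]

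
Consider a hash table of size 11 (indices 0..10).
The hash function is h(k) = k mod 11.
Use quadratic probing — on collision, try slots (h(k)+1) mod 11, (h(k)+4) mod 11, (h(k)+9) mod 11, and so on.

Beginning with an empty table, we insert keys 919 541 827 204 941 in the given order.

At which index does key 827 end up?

919: h=6 => slot 6
541: h=2 => slot 2
827: h=2, probe 2,3 => slot 3
204: h=6, probe 6,7 => slot 7
941: h=6, probe 6,7,10 => slot 10
Table: [-, -, 541, 827, -, -, 919, 204, -, -, 941]

3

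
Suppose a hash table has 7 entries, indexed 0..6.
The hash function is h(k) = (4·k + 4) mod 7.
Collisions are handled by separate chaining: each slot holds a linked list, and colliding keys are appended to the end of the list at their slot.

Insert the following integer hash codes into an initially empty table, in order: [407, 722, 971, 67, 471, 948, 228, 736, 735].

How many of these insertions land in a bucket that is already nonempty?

3

407 -> bucket 1
722 -> bucket 1 (collision)
971 -> bucket 3
67 -> bucket 6
471 -> bucket 5
948 -> bucket 2
228 -> bucket 6 (collision)
736 -> bucket 1 (collision)
735 -> bucket 4
Final buckets:
0: ∅
1: 407 -> 722 -> 736
2: 948
3: 971
4: 735
5: 471
6: 67 -> 228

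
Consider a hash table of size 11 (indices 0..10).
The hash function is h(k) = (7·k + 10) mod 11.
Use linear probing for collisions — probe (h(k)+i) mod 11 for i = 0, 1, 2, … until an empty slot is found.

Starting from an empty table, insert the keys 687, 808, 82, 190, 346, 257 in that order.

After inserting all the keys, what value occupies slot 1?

687: h=1 -> slot 1
808: h=1, probe 1,2 -> slot 2
82: h=1, probe 1,2,3 -> slot 3
190: h=9 -> slot 9
346: h=1, probe 1,2,3,4 -> slot 4
257: h=5 -> slot 5
Table: [—, 687, 808, 82, 346, 257, —, —, —, 190, —]

687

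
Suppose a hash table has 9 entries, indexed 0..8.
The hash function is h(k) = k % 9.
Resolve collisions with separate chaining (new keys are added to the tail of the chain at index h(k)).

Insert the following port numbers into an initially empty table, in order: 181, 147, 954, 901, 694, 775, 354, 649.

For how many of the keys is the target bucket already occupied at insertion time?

5

Insert 181: h=1, bucket 1 empty → new chain.
Insert 147: h=3, bucket 3 empty → new chain.
Insert 954: h=0, bucket 0 empty → new chain.
Insert 901: h=1, bucket 1 nonempty → append to chain.
Insert 694: h=1, bucket 1 nonempty → append to chain.
Insert 775: h=1, bucket 1 nonempty → append to chain.
Insert 354: h=3, bucket 3 nonempty → append to chain.
Insert 649: h=1, bucket 1 nonempty → append to chain.
Final buckets:
0: 954
1: 181 -> 901 -> 694 -> 775 -> 649
2: —
3: 147 -> 354
4: —
5: —
6: —
7: —
8: —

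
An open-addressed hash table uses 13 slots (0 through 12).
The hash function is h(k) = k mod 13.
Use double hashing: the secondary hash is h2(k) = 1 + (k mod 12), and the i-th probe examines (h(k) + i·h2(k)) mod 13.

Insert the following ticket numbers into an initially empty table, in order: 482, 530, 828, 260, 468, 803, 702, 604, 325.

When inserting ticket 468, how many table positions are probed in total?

3

Insert 482: h=1, slot 1 empty -> index 1.
Insert 530: h=10, slot 10 empty -> index 10.
Insert 828: h=9, slot 9 empty -> index 9.
Insert 260: h=0, slot 0 empty -> index 0.
Insert 468: h=0, h2=1, slots 0,1 occupied -> index 2.
Insert 803: h=10, h2=12, slots 10,9 occupied -> index 8.
Insert 702: h=0, h2=7, slot 0 occupied -> index 7.
Insert 604: h=6, slot 6 empty -> index 6.
Insert 325: h=0, h2=2, slots 0,2 occupied -> index 4.
Table: [260, 482, 468, —, 325, —, 604, 702, 803, 828, 530, —, —]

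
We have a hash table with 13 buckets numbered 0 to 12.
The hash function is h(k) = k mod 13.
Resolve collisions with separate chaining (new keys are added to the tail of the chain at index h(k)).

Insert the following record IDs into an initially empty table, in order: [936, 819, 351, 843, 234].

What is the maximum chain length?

4

936 -> bucket 0
819 -> bucket 0 (collision)
351 -> bucket 0 (collision)
843 -> bucket 11
234 -> bucket 0 (collision)
Final buckets:
0: 936 -> 819 -> 351 -> 234
1: .
2: .
3: .
4: .
5: .
6: .
7: .
8: .
9: .
10: .
11: 843
12: .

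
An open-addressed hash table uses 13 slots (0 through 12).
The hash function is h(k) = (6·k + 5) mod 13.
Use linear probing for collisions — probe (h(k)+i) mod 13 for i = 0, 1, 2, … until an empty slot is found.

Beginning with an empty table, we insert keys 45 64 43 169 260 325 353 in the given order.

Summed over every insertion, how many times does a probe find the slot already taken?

3

45 hashes to 2; slot 2 is free → place at 2.
64 hashes to 12; slot 12 is free → place at 12.
43 hashes to 3; slot 3 is free → place at 3.
169 hashes to 5; slot 5 is free → place at 5.
260 hashes to 5; 5 taken → place at 6.
325 hashes to 5; 5,6 taken → place at 7.
353 hashes to 4; slot 4 is free → place at 4.
Table: [_, _, 45, 43, 353, 169, 260, 325, _, _, _, _, 64]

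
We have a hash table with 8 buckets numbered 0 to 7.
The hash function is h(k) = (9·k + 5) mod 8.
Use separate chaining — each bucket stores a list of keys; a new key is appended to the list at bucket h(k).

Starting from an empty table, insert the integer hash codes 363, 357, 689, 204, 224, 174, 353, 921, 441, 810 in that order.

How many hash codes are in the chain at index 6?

Insert 363: h=0, bucket 0 empty → new chain.
Insert 357: h=2, bucket 2 empty → new chain.
Insert 689: h=6, bucket 6 empty → new chain.
Insert 204: h=1, bucket 1 empty → new chain.
Insert 224: h=5, bucket 5 empty → new chain.
Insert 174: h=3, bucket 3 empty → new chain.
Insert 353: h=6, bucket 6 nonempty → append to chain.
Insert 921: h=6, bucket 6 nonempty → append to chain.
Insert 441: h=6, bucket 6 nonempty → append to chain.
Insert 810: h=7, bucket 7 empty → new chain.
Final buckets:
0: 363
1: 204
2: 357
3: 174
4: .
5: 224
6: 689 -> 353 -> 921 -> 441
7: 810

4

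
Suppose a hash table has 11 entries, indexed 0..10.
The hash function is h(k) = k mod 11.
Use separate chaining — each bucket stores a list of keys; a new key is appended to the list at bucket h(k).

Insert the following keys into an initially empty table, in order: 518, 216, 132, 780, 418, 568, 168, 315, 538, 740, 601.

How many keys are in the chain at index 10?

2

518 -> bucket 1
216 -> bucket 7
132 -> bucket 0
780 -> bucket 10
418 -> bucket 0 (collision)
568 -> bucket 7 (collision)
168 -> bucket 3
315 -> bucket 7 (collision)
538 -> bucket 10 (collision)
740 -> bucket 3 (collision)
601 -> bucket 7 (collision)
Final buckets:
0: 132 -> 418
1: 518
2: ∅
3: 168 -> 740
4: ∅
5: ∅
6: ∅
7: 216 -> 568 -> 315 -> 601
8: ∅
9: ∅
10: 780 -> 538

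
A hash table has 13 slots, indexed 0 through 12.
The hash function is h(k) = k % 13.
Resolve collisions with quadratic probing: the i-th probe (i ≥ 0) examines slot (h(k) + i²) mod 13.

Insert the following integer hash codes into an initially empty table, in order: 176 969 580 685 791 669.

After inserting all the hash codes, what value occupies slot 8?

969

176: h=7 → slot 7
969: h=7, probe 7,8 → slot 8
580: h=8, probe 8,9 → slot 9
685: h=9, probe 9,10 → slot 10
791: h=11 → slot 11
669: h=6 → slot 6
Table: [-, -, -, -, -, -, 669, 176, 969, 580, 685, 791, -]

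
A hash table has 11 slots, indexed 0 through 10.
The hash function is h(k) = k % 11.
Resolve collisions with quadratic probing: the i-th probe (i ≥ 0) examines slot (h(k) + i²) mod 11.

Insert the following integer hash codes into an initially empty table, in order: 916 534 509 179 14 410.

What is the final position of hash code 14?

1

916 hashes to 3; slot 3 is free -> place at 3.
534 hashes to 6; slot 6 is free -> place at 6.
509 hashes to 3; 3 taken -> place at 4.
179 hashes to 3; 3,4 taken -> place at 7.
14 hashes to 3; 3,4,7 taken -> place at 1.
410 hashes to 3; 3,4,7,1 taken -> place at 8.
Table: [., 14, ., 916, 509, ., 534, 179, 410, ., .]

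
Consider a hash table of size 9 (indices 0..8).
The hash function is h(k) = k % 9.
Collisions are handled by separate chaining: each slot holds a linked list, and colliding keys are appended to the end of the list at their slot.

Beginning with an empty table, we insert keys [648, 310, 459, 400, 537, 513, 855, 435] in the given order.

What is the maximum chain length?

4

648 -> bucket 0
310 -> bucket 4
459 -> bucket 0 (collision)
400 -> bucket 4 (collision)
537 -> bucket 6
513 -> bucket 0 (collision)
855 -> bucket 0 (collision)
435 -> bucket 3
Final buckets:
0: 648 -> 459 -> 513 -> 855
1: -
2: -
3: 435
4: 310 -> 400
5: -
6: 537
7: -
8: -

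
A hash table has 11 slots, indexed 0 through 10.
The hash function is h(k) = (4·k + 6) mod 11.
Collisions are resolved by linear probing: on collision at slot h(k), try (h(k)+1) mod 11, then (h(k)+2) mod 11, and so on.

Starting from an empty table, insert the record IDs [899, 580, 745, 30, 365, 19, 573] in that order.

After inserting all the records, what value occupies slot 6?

Insert 899: h=5, slot 5 empty → index 5.
Insert 580: h=5, slot 5 occupied → index 6.
Insert 745: h=5, slots 5,6 occupied → index 7.
Insert 30: h=5, slots 5,6,7 occupied → index 8.
Insert 365: h=3, slot 3 empty → index 3.
Insert 19: h=5, slots 5,6,7,8 occupied → index 9.
Insert 573: h=10, slot 10 empty → index 10.
Table: [-, -, -, 365, -, 899, 580, 745, 30, 19, 573]

580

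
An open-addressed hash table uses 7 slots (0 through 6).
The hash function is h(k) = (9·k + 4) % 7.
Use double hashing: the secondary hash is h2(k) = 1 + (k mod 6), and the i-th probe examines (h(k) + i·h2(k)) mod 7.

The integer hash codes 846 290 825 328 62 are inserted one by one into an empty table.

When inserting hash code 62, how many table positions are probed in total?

2

846: h=2 -> slot 2
290: h=3 -> slot 3
825: h=2, h2=4, probe 2,6 -> slot 6
328: h=2, h2=5, probe 2,0 -> slot 0
62: h=2, h2=3, probe 2,5 -> slot 5
Table: [328, _, 846, 290, _, 62, 825]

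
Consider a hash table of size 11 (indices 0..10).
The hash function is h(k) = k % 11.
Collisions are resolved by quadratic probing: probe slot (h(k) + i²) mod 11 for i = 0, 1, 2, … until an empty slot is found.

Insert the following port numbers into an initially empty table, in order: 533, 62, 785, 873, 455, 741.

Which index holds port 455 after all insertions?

2

Insert 533: h=5, slot 5 empty => index 5.
Insert 62: h=7, slot 7 empty => index 7.
Insert 785: h=4, slot 4 empty => index 4.
Insert 873: h=4, slots 4,5 occupied => index 8.
Insert 455: h=4, slots 4,5,8 occupied => index 2.
Insert 741: h=4, slots 4,5,8,2 occupied => index 9.
Table: [_, _, 455, _, 785, 533, _, 62, 873, 741, _]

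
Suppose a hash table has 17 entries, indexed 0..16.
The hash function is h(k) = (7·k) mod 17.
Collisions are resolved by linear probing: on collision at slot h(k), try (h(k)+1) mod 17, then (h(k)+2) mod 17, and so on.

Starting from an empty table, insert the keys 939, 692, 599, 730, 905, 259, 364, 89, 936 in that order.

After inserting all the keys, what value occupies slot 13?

905

939: h=11 -> slot 11
692: h=16 -> slot 16
599: h=11, probe 11,12 -> slot 12
730: h=10 -> slot 10
905: h=11, probe 11,12,13 -> slot 13
259: h=11, probe 11,12,13,14 -> slot 14
364: h=15 -> slot 15
89: h=11, probe 11,12,13,14,15,16,0 -> slot 0
936: h=7 -> slot 7
Table: [89, _, _, _, _, _, _, 936, _, _, 730, 939, 599, 905, 259, 364, 692]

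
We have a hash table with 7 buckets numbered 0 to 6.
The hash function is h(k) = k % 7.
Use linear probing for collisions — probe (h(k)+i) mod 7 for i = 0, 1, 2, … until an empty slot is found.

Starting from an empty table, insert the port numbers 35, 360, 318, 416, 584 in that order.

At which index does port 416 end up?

35: h=0 => slot 0
360: h=3 => slot 3
318: h=3, probe 3,4 => slot 4
416: h=3, probe 3,4,5 => slot 5
584: h=3, probe 3,4,5,6 => slot 6
Table: [35, —, —, 360, 318, 416, 584]

5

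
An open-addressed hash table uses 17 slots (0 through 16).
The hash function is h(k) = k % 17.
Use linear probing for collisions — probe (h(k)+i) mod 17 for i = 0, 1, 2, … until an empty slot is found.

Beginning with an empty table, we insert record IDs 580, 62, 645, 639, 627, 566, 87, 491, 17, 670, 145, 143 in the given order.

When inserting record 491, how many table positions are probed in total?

Insert 580: h=2, slot 2 empty => index 2.
Insert 62: h=11, slot 11 empty => index 11.
Insert 645: h=16, slot 16 empty => index 16.
Insert 639: h=10, slot 10 empty => index 10.
Insert 627: h=15, slot 15 empty => index 15.
Insert 566: h=5, slot 5 empty => index 5.
Insert 87: h=2, slot 2 occupied => index 3.
Insert 491: h=15, slots 15,16 occupied => index 0.
Insert 17: h=0, slot 0 occupied => index 1.
Insert 670: h=7, slot 7 empty => index 7.
Insert 145: h=9, slot 9 empty => index 9.
Insert 143: h=7, slot 7 occupied => index 8.
Table: [491, 17, 580, 87, —, 566, —, 670, 143, 145, 639, 62, —, —, —, 627, 645]

3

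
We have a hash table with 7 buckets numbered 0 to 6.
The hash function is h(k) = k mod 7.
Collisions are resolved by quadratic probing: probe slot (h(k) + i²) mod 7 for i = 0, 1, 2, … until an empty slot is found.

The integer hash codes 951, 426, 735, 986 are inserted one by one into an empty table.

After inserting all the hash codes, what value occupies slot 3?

986

951: h=6 => slot 6
426: h=6, probe 6,0 => slot 0
735: h=0, probe 0,1 => slot 1
986: h=6, probe 6,0,3 => slot 3
Table: [426, 735, ∅, 986, ∅, ∅, 951]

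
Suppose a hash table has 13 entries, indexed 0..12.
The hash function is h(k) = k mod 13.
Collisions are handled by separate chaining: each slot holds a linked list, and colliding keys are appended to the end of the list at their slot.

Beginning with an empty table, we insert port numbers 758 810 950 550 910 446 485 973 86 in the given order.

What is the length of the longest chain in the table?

5

Insert 758: h=4, bucket 4 empty → new chain.
Insert 810: h=4, bucket 4 nonempty → append to chain.
Insert 950: h=1, bucket 1 empty → new chain.
Insert 550: h=4, bucket 4 nonempty → append to chain.
Insert 910: h=0, bucket 0 empty → new chain.
Insert 446: h=4, bucket 4 nonempty → append to chain.
Insert 485: h=4, bucket 4 nonempty → append to chain.
Insert 973: h=11, bucket 11 empty → new chain.
Insert 86: h=8, bucket 8 empty → new chain.
Final buckets:
0: 910
1: 950
2: -
3: -
4: 758 -> 810 -> 550 -> 446 -> 485
5: -
6: -
7: -
8: 86
9: -
10: -
11: 973
12: -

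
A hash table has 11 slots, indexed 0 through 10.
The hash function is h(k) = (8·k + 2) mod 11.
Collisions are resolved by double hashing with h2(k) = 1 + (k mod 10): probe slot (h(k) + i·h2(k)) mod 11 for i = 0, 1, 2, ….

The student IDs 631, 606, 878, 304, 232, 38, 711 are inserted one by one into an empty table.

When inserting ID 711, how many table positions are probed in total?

2

631: h=1 → slot 1
606: h=10 → slot 10
878: h=8 → slot 8
304: h=3 → slot 3
232: h=10, h2=3, probe 10,2 → slot 2
38: h=9 → slot 9
711: h=3, h2=2, probe 3,5 → slot 5
Table: [∅, 631, 232, 304, ∅, 711, ∅, ∅, 878, 38, 606]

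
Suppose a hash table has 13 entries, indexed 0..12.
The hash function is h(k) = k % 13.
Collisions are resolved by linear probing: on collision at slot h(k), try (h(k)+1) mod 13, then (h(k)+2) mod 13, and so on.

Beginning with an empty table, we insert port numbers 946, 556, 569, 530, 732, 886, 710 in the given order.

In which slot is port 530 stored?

Insert 946: h=10, slot 10 empty -> index 10.
Insert 556: h=10, slot 10 occupied -> index 11.
Insert 569: h=10, slots 10,11 occupied -> index 12.
Insert 530: h=10, slots 10,11,12 occupied -> index 0.
Insert 732: h=4, slot 4 empty -> index 4.
Insert 886: h=2, slot 2 empty -> index 2.
Insert 710: h=8, slot 8 empty -> index 8.
Table: [530, _, 886, _, 732, _, _, _, 710, _, 946, 556, 569]

0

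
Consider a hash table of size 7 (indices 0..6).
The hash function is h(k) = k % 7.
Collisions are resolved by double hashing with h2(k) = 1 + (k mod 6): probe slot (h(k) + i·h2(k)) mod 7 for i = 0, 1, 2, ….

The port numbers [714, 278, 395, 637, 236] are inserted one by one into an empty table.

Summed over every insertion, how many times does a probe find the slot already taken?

714 hashes to 0; slot 0 is free -> place at 0.
278 hashes to 5; slot 5 is free -> place at 5.
395 hashes to 3; slot 3 is free -> place at 3.
637 hashes to 0, h2=2; 0 taken -> place at 2.
236 hashes to 5, h2=3; 5 taken -> place at 1.
Table: [714, 236, 637, 395, -, 278, -]

2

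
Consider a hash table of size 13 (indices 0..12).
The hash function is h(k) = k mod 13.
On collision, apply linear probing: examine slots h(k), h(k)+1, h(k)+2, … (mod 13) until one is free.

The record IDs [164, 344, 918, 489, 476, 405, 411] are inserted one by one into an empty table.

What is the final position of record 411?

Insert 164: h=8, slot 8 empty => index 8.
Insert 344: h=6, slot 6 empty => index 6.
Insert 918: h=8, slot 8 occupied => index 9.
Insert 489: h=8, slots 8,9 occupied => index 10.
Insert 476: h=8, slots 8,9,10 occupied => index 11.
Insert 405: h=2, slot 2 empty => index 2.
Insert 411: h=8, slots 8,9,10,11 occupied => index 12.
Table: [_, _, 405, _, _, _, 344, _, 164, 918, 489, 476, 411]

12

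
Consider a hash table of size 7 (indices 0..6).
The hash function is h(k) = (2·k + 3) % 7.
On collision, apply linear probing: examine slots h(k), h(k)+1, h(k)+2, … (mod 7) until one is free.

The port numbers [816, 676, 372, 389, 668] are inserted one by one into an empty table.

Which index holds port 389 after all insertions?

0

Insert 816: h=4, slot 4 empty -> index 4.
Insert 676: h=4, slot 4 occupied -> index 5.
Insert 372: h=5, slot 5 occupied -> index 6.
Insert 389: h=4, slots 4,5,6 occupied -> index 0.
Insert 668: h=2, slot 2 empty -> index 2.
Table: [389, ∅, 668, ∅, 816, 676, 372]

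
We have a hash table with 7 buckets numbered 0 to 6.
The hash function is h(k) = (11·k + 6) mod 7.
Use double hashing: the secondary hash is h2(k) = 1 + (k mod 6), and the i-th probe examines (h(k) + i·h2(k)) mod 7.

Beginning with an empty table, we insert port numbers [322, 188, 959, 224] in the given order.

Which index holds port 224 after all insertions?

322: h=6 → slot 6
188: h=2 → slot 2
959: h=6, h2=6, probe 6,5 → slot 5
224: h=6, h2=3, probe 6,2,5,1 → slot 1
Table: [—, 224, 188, —, —, 959, 322]

1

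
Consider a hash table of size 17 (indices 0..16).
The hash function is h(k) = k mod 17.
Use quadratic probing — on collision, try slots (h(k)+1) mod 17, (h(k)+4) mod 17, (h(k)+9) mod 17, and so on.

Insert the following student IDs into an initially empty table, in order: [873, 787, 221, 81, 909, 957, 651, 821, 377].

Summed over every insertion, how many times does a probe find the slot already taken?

9

873 hashes to 6; slot 6 is free => place at 6.
787 hashes to 5; slot 5 is free => place at 5.
221 hashes to 0; slot 0 is free => place at 0.
81 hashes to 13; slot 13 is free => place at 13.
909 hashes to 8; slot 8 is free => place at 8.
957 hashes to 5; 5,6 taken => place at 9.
651 hashes to 5; 5,6,9 taken => place at 14.
821 hashes to 5; 5,6,9,14 taken => place at 4.
377 hashes to 3; slot 3 is free => place at 3.
Table: [221, ., ., 377, 821, 787, 873, ., 909, 957, ., ., ., 81, 651, ., .]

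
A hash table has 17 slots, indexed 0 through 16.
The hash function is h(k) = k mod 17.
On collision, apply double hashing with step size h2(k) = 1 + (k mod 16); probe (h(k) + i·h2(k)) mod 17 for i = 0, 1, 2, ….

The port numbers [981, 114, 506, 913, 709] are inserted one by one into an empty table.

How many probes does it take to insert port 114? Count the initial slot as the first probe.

981: h=12 -> slot 12
114: h=12, h2=3, probe 12,15 -> slot 15
506: h=13 -> slot 13
913: h=12, h2=2, probe 12,14 -> slot 14
709: h=12, h2=6, probe 12,1 -> slot 1
Table: [_, 709, _, _, _, _, _, _, _, _, _, _, 981, 506, 913, 114, _]

2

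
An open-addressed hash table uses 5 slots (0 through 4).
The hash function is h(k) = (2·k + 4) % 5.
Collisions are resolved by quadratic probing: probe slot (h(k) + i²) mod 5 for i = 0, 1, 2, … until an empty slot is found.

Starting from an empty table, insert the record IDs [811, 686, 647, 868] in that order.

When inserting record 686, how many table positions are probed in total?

811: h=1 → slot 1
686: h=1, probe 1,2 → slot 2
647: h=3 → slot 3
868: h=0 → slot 0
Table: [868, 811, 686, 647, —]

2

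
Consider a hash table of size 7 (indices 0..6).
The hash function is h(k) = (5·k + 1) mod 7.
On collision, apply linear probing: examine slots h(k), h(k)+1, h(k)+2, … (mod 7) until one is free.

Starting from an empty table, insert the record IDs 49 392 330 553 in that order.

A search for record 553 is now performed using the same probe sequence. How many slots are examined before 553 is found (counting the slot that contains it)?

49 hashes to 1; slot 1 is free => place at 1.
392 hashes to 1; 1 taken => place at 2.
330 hashes to 6; slot 6 is free => place at 6.
553 hashes to 1; 1,2 taken => place at 3.
Table: [∅, 49, 392, 553, ∅, ∅, 330]
Lookup 553: h=1, probe 1,2,3 → found at 3.

3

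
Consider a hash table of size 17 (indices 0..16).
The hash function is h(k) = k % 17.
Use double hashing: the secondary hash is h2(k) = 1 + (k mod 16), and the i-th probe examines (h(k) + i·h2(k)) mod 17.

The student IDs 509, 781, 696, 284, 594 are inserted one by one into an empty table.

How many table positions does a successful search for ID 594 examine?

2

509 hashes to 16; slot 16 is free -> place at 16.
781 hashes to 16, h2=14; 16 taken -> place at 13.
696 hashes to 16, h2=9; 16 taken -> place at 8.
284 hashes to 12; slot 12 is free -> place at 12.
594 hashes to 16, h2=3; 16 taken -> place at 2.
Table: [—, —, 594, —, —, —, —, —, 696, —, —, —, 284, 781, —, —, 509]
Lookup 594: h=16, h2=3, probe 16,2 → found at 2.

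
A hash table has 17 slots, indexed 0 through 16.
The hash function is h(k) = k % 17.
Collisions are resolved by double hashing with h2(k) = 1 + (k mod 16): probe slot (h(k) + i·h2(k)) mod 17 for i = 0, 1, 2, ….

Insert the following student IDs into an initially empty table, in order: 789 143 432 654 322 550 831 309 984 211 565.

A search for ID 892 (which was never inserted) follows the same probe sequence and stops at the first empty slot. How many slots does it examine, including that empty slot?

5

Insert 789: h=7, slot 7 empty → index 7.
Insert 143: h=7, h2=16, slot 7 occupied → index 6.
Insert 432: h=7, h2=1, slot 7 occupied → index 8.
Insert 654: h=8, h2=15, slots 8,6 occupied → index 4.
Insert 322: h=16, slot 16 empty → index 16.
Insert 550: h=6, h2=7, slot 6 occupied → index 13.
Insert 831: h=15, slot 15 empty → index 15.
Insert 309: h=3, slot 3 empty → index 3.
Insert 984: h=15, h2=9, slots 15,7,16,8 occupied → index 0.
Insert 211: h=7, h2=4, slot 7 occupied → index 11.
Insert 565: h=4, h2=6, slot 4 occupied → index 10.
Table: [984, -, -, 309, 654, -, 143, 789, 432, -, 565, 211, -, 550, -, 831, 322]
Lookup 892: h=8, h2=13, probe 8,4,0,13,9 → slot 9 empty, not found.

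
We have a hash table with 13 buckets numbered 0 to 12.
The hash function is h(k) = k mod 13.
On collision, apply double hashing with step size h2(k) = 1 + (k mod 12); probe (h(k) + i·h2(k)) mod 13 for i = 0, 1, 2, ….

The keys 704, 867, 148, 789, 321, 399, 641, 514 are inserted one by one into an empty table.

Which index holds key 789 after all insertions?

6

704: h=2 => slot 2
867: h=9 => slot 9
148: h=5 => slot 5
789: h=9, h2=10, probe 9,6 => slot 6
321: h=9, h2=10, probe 9,6,3 => slot 3
399: h=9, h2=4, probe 9,0 => slot 0
641: h=4 => slot 4
514: h=7 => slot 7
Table: [399, _, 704, 321, 641, 148, 789, 514, _, 867, _, _, _]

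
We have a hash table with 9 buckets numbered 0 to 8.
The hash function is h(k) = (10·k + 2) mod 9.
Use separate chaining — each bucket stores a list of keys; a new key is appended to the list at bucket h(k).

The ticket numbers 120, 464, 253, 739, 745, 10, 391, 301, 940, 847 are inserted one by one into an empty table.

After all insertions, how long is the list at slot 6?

120 → bucket 5
464 → bucket 7
253 → bucket 3
739 → bucket 3 (collision)
745 → bucket 0
10 → bucket 3 (collision)
391 → bucket 6
301 → bucket 6 (collision)
940 → bucket 6 (collision)
847 → bucket 3 (collision)
Final buckets:
0: 745
1: —
2: —
3: 253 -> 739 -> 10 -> 847
4: —
5: 120
6: 391 -> 301 -> 940
7: 464
8: —

3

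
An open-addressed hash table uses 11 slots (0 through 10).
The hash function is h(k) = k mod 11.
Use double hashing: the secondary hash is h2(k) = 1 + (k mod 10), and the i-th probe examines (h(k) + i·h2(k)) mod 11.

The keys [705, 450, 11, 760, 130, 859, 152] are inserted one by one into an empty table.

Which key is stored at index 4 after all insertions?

152

Insert 705: h=1, slot 1 empty → index 1.
Insert 450: h=10, slot 10 empty → index 10.
Insert 11: h=0, slot 0 empty → index 0.
Insert 760: h=1, h2=1, slot 1 occupied → index 2.
Insert 130: h=9, slot 9 empty → index 9.
Insert 859: h=1, h2=10, slots 1,0,10,9 occupied → index 8.
Insert 152: h=9, h2=3, slots 9,1 occupied → index 4.
Table: [11, 705, 760, -, 152, -, -, -, 859, 130, 450]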